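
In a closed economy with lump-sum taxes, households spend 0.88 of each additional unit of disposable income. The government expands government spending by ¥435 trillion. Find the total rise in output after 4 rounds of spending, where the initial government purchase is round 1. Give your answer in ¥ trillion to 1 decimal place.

¥1,451.1 trillion

Round 1 adds ΔG = ¥435 trillion; each later round is MPC = 0.88 times the previous.
After 4 rounds: 435 + 382.8 + 336.864 + 296.44032 = ΔG·(1 − c^4)/(1 − c) = 435 × (1 − 0.59969536)/0.12 ≈ ¥1,451.1 trillion.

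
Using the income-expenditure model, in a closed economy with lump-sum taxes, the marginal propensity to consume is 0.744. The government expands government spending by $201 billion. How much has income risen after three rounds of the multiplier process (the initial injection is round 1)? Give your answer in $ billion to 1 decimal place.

Round 1 adds ΔG = $201 billion; each later round is MPC = 0.744 times the previous.
After 3 rounds: 201 + 149.544 + 111.260736 = ΔG·(1 − c^3)/(1 − c) = 201 × (1 − 0.411830784)/0.256 ≈ $461.8 billion.

$461.8 billion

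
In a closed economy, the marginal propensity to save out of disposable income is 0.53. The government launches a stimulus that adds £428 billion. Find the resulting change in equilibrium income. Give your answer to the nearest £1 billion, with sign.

+£808 billion

MPC = 1 − MPS = 1 − 0.53 = 0.47.
Government-spending multiplier = 1/(1 − MPC) = 1/(1 − 0.47) = 1/0.53 ≈ 1.887.
ΔY = k × ΔG = (+£428 billion) / 0.53 ≈ +£808 billion.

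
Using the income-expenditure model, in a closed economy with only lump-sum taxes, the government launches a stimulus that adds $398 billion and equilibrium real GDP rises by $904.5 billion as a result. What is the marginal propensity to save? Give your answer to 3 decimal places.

Implied spending multiplier k = ΔY/ΔG = 904.5/398 ≈ 2.2726.
Since k = 1/(1 − MPC), MPC = 1 − 1/k = 1 − ΔG/ΔY = 1 − 398/904.5 ≈ 0.560.
MPS = 1 − MPC = 0.440.

0.440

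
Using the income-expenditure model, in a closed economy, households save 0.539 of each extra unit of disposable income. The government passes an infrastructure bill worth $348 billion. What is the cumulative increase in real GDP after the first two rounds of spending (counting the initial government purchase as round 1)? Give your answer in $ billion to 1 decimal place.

$508.4 billion

MPC = 1 − MPS = 1 − 0.539 = 0.461.
Round 1 adds ΔG = $348 billion; each later round is MPC = 0.461 times the previous.
After 2 rounds: 348 + 160.428 = ΔG·(1 − c^2)/(1 − c) = 348 × (1 − 0.212521)/0.539 ≈ $508.4 billion.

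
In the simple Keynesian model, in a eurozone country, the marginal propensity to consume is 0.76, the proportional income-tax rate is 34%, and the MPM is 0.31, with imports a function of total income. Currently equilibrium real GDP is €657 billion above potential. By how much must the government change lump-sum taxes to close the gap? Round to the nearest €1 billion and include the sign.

Spending multiplier = 1/(1 − c(1−t) + m) = 1/(1 − 0.76×0.66 + 0.31) = 1/0.8084 ≈ 1.237.
Tax multiplier = −c·k = −0.76/0.8084 ≈ −0.94. Need ΔY = −€657 billion, so ΔT = ΔY/(−c·k) = −(−€657 billion) × 0.8084 / 0.76 ≈ +€699 billion.
The government should raise lump-sum taxes by €699 billion.

+€699 billion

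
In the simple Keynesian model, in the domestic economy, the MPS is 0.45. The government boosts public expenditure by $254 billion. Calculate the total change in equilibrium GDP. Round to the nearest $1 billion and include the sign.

MPC = 1 − MPS = 1 − 0.45 = 0.55.
Spending multiplier = 1/(1 − MPC) = 1/(1 − 0.55) = 1/0.45 ≈ 2.222.
ΔY = k × ΔG = (+$254 billion) / 0.45 ≈ +$564 billion.

+$564 billion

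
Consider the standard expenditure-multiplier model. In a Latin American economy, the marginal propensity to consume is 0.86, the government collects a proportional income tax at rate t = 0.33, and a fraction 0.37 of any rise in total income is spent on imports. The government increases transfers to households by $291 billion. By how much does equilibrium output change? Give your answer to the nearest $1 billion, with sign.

+$315 billion

The transfer change shifts disposable income by +$291 billion, so first-round consumption changes by c·ΔTR = 0.86 × (+$291 billion) = +$250.26 billion.
Expenditure multiplier = 1/(1 − c(1−t) + m) = 1/(1 − 0.86×0.67 + 0.37) = 1/0.7938 ≈ 1.26.
The transfer multiplier is c × k ≈ 1.083, so ΔY = k × (c·ΔTR) = (+$250.26 billion) / 0.7938 ≈ +$315 billion.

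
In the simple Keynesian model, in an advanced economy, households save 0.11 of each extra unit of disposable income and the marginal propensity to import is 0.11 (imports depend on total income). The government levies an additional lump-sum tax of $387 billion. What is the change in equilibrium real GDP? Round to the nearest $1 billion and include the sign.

−$1,566 billion

MPC = 1 − MPS = 1 − 0.11 = 0.89.
A lump-sum tax change of +$387 billion shifts disposable income by −$387 billion; first-round consumption changes by −c × ΔT = −0.89 × (+$387 billion) = −$344.43 billion.
Expenditure multiplier = 1/(1 − c + m) = 1/(1 − 0.89 + 0.11) = 1/0.22 ≈ 4.545.
The tax multiplier is −c × k ≈ −4.045, so ΔY = k × (−c·ΔT) = (−$344.43 billion) / 0.22 ≈ −$1,566 billion.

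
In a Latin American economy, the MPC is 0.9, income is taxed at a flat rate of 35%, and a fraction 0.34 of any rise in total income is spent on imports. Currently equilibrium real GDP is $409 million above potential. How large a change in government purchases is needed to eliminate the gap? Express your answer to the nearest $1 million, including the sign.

−$309 million

Spending multiplier = 1/(1 − c(1−t) + m) = 1/(1 − 0.9×0.65 + 0.34) = 1/0.755 ≈ 1.325.
Need ΔY = −$409 million, so ΔG = ΔY/k = (−$409 million) × 0.755 ≈ −$309 million.
The government should cut government purchases by $309 million.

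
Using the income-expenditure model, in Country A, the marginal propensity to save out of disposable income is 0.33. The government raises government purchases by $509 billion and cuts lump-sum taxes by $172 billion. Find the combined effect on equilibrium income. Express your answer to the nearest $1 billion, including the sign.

+$1,892 billion

MPC = 1 − MPS = 1 − 0.33 = 0.67.
Expenditure multiplier = 1/(1 − MPC) = 1/(1 − 0.67) = 1/0.33 ≈ 3.03.
ΔG contributes k·ΔG = (+$509 billion) / 0.33 ≈ +$1,542.4 billion.
ΔT of −$172 billion changes first-round spending by −c·ΔT = +$115.24 billion, contributing k·(−c·ΔT) = (+$115.24 billion) / 0.33 ≈ +$349.2 billion.
Net ΔY = k(ΔG − c·ΔT) = (+$624.24 billion) / 0.33 ≈ +$1,892 billion.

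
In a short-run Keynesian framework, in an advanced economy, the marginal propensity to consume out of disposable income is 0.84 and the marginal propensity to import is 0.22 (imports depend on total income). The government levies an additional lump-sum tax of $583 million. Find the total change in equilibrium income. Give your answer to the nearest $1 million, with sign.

A lump-sum tax change of +$583 million shifts disposable income by −$583 million; first-round consumption changes by −c × ΔT = −0.84 × (+$583 million) = −$489.72 million.
Expenditure multiplier = 1/(1 − c + m) = 1/(1 − 0.84 + 0.22) = 1/0.38 ≈ 2.632.
The tax multiplier is −c × k ≈ −2.211, so ΔY = k × (−c·ΔT) = (−$489.72 million) / 0.38 ≈ −$1,289 million.

−$1,289 million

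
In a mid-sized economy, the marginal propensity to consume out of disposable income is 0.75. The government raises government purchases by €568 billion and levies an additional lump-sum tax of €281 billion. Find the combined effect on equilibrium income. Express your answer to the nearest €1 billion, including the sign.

+€1,429 billion

Expenditure multiplier = 1/(1 − MPC) = 1/(1 − 0.75) = 1/0.25 = 4.
ΔG contributes k·ΔG = (+€568 billion) / 0.25 = +€2,272 billion.
ΔT of +€281 billion changes first-round spending by −c·ΔT = −€210.75 billion, contributing k·(−c·ΔT) = (−€210.75 billion) / 0.25 = −€843 billion.
Net ΔY = k(ΔG − c·ΔT) = (+€357.25 billion) / 0.25 = +€1,429 billion.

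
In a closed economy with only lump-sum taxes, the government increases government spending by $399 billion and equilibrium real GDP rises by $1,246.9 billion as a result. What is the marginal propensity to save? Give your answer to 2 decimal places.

Implied spending multiplier k = ΔY/ΔG = 1,246.9/399 ≈ 3.1251.
Since k = 1/(1 − MPC), MPC = 1 − 1/k = 1 − ΔG/ΔY = 1 − 399/1,246.9 ≈ 0.68.
MPS = 1 − MPC = 0.32.

0.32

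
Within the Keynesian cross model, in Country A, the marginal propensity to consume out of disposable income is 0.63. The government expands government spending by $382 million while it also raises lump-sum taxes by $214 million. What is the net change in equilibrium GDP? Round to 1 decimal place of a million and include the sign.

Expenditure multiplier = 1/(1 − MPC) = 1/(1 − 0.63) = 1/0.37 ≈ 2.703.
ΔG contributes k·ΔG = (+$382 million) / 0.37 ≈ +$1,032.4 million.
ΔT of +$214 million changes first-round spending by −c·ΔT = −$134.82 million, contributing k·(−c·ΔT) = (−$134.82 million) / 0.37 ≈ −$364.4 million.
Net ΔY = k(ΔG − c·ΔT) = (+$247.18 million) / 0.37 ≈ +$668.1 million.

+$668.1 million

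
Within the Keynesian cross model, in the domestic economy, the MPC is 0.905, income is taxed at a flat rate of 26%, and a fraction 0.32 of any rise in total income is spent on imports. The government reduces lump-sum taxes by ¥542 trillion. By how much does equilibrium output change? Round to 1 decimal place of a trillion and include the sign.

+¥754.3 trillion

A lump-sum tax change of −¥542 trillion shifts disposable income by +¥542 trillion; first-round consumption changes by −c × ΔT = −0.905 × (−¥542 trillion) = +¥490.51 trillion.
Expenditure multiplier = 1/(1 − c(1−t) + m) = 1/(1 − 0.905×0.74 + 0.32) = 1/0.6503 ≈ 1.538.
The tax multiplier is −c × k ≈ −1.392, so ΔY = k × (−c·ΔT) = (+¥490.51 trillion) / 0.6503 ≈ +¥754.3 trillion.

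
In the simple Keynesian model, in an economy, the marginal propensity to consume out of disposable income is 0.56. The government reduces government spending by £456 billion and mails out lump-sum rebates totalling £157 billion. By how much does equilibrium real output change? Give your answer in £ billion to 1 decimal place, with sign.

Expenditure multiplier = 1/(1 − MPC) = 1/(1 − 0.56) = 1/0.44 ≈ 2.273.
ΔG contributes k·ΔG = (−£456 billion) / 0.44 ≈ −£1,036.4 billion.
ΔT of −£157 billion changes first-round spending by −c·ΔT = +£87.92 billion, contributing k·(−c·ΔT) = (+£87.92 billion) / 0.44 ≈ +£199.8 billion.
Net ΔY = k(ΔG − c·ΔT) = (−£368.08 billion) / 0.44 ≈ −£836.5 billion.

−£836.5 billion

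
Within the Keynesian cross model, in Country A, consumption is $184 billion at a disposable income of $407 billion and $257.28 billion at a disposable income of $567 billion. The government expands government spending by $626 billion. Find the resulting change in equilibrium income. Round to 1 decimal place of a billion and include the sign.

+$1,155.0 billion

MPC = ΔC/ΔYd = (257.28 − 184)/(567 − 407) = 73.28/160 = 0.458.
Government-spending multiplier = 1/(1 − MPC) = 1/(1 − 0.458) = 1/0.542 ≈ 1.845.
ΔY = k × ΔG = (+$626 billion) / 0.542 ≈ +$1,155 billion.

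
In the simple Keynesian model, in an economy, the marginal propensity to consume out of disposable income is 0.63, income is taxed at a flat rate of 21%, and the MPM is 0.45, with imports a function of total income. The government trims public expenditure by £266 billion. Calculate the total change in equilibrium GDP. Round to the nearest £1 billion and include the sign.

−£279 billion

Expenditure multiplier = 1/(1 − c(1−t) + m) = 1/(1 − 0.63×0.79 + 0.45) = 1/0.9523 ≈ 1.05.
ΔY = k × ΔG = (−£266 billion) / 0.9523 ≈ −£279 billion.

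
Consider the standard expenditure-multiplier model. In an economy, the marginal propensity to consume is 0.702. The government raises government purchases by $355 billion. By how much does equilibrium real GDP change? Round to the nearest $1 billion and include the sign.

Government-spending multiplier = 1/(1 − MPC) = 1/(1 − 0.702) = 1/0.298 ≈ 3.356.
ΔY = k × ΔG = (+$355 billion) / 0.298 ≈ +$1,191 billion.

+$1,191 billion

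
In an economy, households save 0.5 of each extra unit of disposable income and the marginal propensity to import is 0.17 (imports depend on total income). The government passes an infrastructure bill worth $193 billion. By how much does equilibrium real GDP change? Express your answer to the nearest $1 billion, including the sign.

MPC = 1 − MPS = 1 − 0.5 = 0.5.
Government-spending multiplier = 1/(1 − c + m) = 1/(1 − 0.5 + 0.17) = 1/0.67 ≈ 1.493.
ΔY = k × ΔG = (+$193 billion) / 0.67 ≈ +$288 billion.

+$288 billion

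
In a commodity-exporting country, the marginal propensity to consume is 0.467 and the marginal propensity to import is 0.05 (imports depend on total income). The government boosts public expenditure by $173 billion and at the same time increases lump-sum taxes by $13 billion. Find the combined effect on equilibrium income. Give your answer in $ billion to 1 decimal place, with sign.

+$286.3 billion

Expenditure multiplier = 1/(1 − c + m) = 1/(1 − 0.467 + 0.05) = 1/0.583 ≈ 1.715.
ΔG contributes k·ΔG = (+$173 billion) / 0.583 ≈ +$296.7 billion.
ΔT of +$13 billion changes first-round spending by −c·ΔT = −$6.071 billion, contributing k·(−c·ΔT) = (−$6.071 billion) / 0.583 ≈ −$10.4 billion.
Net ΔY = k(ΔG − c·ΔT) = (+$166.929 billion) / 0.583 ≈ +$286.3 billion.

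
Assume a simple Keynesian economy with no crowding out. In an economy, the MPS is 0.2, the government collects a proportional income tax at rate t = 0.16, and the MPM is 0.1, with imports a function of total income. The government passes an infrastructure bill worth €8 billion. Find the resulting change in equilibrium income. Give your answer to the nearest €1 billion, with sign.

+€19 billion

MPC = 1 − MPS = 1 − 0.2 = 0.8.
Expenditure multiplier = 1/(1 − c(1−t) + m) = 1/(1 − 0.8×0.84 + 0.1) = 1/0.428 ≈ 2.336.
ΔY = k × ΔG = (+€8 billion) / 0.428 ≈ +€19 billion.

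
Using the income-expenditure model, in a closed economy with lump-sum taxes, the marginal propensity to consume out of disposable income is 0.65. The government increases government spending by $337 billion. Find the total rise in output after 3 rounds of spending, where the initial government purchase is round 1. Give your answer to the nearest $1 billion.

$698 billion

Round 1 adds ΔG = $337 billion; each later round is MPC = 0.65 times the previous.
After 3 rounds: 337 + 219.05 + 142.3825 = ΔG·(1 − c^3)/(1 − c) = 337 × (1 − 0.274625)/0.35 ≈ $698 billion.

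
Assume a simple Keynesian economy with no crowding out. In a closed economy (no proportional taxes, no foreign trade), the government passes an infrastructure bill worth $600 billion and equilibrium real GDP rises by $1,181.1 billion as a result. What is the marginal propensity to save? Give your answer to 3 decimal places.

Implied spending multiplier k = ΔY/ΔG = 1,181.1/600 = 1.9685.
Since k = 1/(1 − MPC), MPC = 1 − 1/k = 1 − ΔG/ΔY = 1 − 600/1,181.1 ≈ 0.492.
MPS = 1 − MPC = 0.508.

0.508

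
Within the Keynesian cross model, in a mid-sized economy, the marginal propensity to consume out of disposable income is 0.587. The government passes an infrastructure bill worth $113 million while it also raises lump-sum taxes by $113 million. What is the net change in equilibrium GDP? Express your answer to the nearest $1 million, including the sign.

+$113 million

Expenditure multiplier = 1/(1 − MPC) = 1/(1 − 0.587) = 1/0.413 ≈ 2.421.
ΔG contributes k·ΔG = (+$113 million) / 0.413 ≈ +$273.6 million.
ΔT of +$113 million changes first-round spending by −c·ΔT = −$66.331 million, contributing k·(−c·ΔT) = (−$66.331 million) / 0.413 ≈ −$160.6 million.
With ΔG = ΔT and no other leakages, the balanced-budget multiplier is 1, so ΔY = ΔG = +$113 million.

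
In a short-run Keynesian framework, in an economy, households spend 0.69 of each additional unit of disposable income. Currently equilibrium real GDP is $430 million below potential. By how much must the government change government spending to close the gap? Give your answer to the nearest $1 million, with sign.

+$133 million

Spending multiplier = 1/(1 − MPC) = 1/(1 − 0.69) = 1/0.31 ≈ 3.226.
Need ΔY = +$430 million, so ΔG = ΔY/k = (+$430 million) × 0.31 ≈ +$133 million.
The government should increase government spending by $133 million.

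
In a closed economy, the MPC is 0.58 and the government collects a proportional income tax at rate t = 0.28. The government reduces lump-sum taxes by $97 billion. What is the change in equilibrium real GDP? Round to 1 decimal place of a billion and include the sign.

+$96.6 billion

A lump-sum tax change of −$97 billion shifts disposable income by +$97 billion; first-round consumption changes by −c × ΔT = −0.58 × (−$97 billion) = +$56.26 billion.
Expenditure multiplier = 1/(1 − c(1−t)) = 1/(1 − 0.58×0.72) = 1/0.5824 ≈ 1.717.
The tax multiplier is −c × k ≈ −0.996, so ΔY = k × (−c·ΔT) = (+$56.26 billion) / 0.5824 ≈ +$96.6 billion.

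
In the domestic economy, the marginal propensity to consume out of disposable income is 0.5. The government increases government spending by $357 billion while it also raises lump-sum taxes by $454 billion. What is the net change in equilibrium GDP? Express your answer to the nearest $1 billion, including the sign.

+$260 billion

Expenditure multiplier = 1/(1 − MPC) = 1/(1 − 0.5) = 1/0.5 = 2.
ΔG contributes k·ΔG = (+$357 billion) / 0.5 = +$714 billion.
ΔT of +$454 billion changes first-round spending by −c·ΔT = −$227 billion, contributing k·(−c·ΔT) = (−$227 billion) / 0.5 = −$454 billion.
Net ΔY = k(ΔG − c·ΔT) = (+$130 billion) / 0.5 = +$260 billion.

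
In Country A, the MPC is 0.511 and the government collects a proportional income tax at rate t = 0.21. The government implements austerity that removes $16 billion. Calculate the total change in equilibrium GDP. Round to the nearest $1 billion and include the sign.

−$27 billion

Spending multiplier = 1/(1 − c(1−t)) = 1/(1 − 0.511×0.79) = 1/0.59631 ≈ 1.677.
ΔY = k × ΔG = (−$16 billion) / 0.59631 ≈ −$27 billion.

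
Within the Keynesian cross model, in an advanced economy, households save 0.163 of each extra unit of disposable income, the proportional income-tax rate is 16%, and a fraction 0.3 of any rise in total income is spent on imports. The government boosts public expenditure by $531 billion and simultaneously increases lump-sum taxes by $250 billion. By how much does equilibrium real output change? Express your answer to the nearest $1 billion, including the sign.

+$539 billion

MPC = 1 − MPS = 1 − 0.163 = 0.837.
Expenditure multiplier = 1/(1 − c(1−t) + m) = 1/(1 − 0.837×0.84 + 0.3) = 1/0.59692 ≈ 1.675.
ΔG contributes k·ΔG = (+$531 billion) / 0.59692 ≈ +$889.6 billion.
ΔT of +$250 billion changes first-round spending by −c·ΔT = −$209.25 billion, contributing k·(−c·ΔT) = (−$209.25 billion) / 0.59692 ≈ −$350.5 billion.
Net ΔY = k(ΔG − c·ΔT) = (+$321.75 billion) / 0.59692 ≈ +$539 billion.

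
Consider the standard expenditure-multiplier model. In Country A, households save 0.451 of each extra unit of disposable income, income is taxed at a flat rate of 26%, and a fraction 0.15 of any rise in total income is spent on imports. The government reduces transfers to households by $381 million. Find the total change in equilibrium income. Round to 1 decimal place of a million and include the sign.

−$281.2 million

MPC = 1 − MPS = 1 − 0.451 = 0.549.
The transfer change shifts disposable income by −$381 million, so first-round consumption changes by c·ΔTR = 0.549 × (−$381 million) = −$209.169 million.
Expenditure multiplier = 1/(1 − c(1−t) + m) = 1/(1 − 0.549×0.74 + 0.15) = 1/0.74374 ≈ 1.345.
The transfer multiplier is c × k ≈ 0.738, so ΔY = k × (c·ΔTR) = (−$209.169 million) / 0.74374 ≈ −$281.2 million.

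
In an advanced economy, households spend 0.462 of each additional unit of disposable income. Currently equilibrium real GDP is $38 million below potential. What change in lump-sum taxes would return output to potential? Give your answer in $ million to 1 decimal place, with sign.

−$44.3 million

Spending multiplier = 1/(1 − MPC) = 1/(1 − 0.462) = 1/0.538 ≈ 1.859.
Tax multiplier = −c·k = −0.462/0.538 ≈ −0.859. Need ΔY = +$38 million, so ΔT = ΔY/(−c·k) = −(+$38 million) × 0.538 / 0.462 ≈ −$44.3 million.
The government should cut lump-sum taxes by $44.3 million.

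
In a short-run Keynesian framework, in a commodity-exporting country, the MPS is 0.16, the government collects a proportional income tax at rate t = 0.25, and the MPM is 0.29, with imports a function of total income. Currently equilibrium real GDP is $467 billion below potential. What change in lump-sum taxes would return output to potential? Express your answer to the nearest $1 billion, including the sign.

MPC = 1 − MPS = 1 − 0.16 = 0.84.
Spending multiplier = 1/(1 − c(1−t) + m) = 1/(1 − 0.84×0.75 + 0.29) = 1/0.66 ≈ 1.515.
Tax multiplier = −c·k = −0.84/0.66 ≈ −1.273. Need ΔY = +$467 billion, so ΔT = ΔY/(−c·k) = −(+$467 billion) × 0.66 / 0.84 ≈ −$367 billion.
The government should cut lump-sum taxes by $367 billion.

−$367 billion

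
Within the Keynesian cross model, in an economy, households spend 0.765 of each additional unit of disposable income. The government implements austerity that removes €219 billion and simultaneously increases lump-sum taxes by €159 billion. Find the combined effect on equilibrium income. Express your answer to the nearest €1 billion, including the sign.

−€1,450 billion

Expenditure multiplier = 1/(1 − MPC) = 1/(1 − 0.765) = 1/0.235 ≈ 4.255.
ΔG contributes k·ΔG = (−€219 billion) / 0.235 ≈ −€931.9 billion.
ΔT of +€159 billion changes first-round spending by −c·ΔT = −€121.635 billion, contributing k·(−c·ΔT) = (−€121.635 billion) / 0.235 ≈ −€517.6 billion.
Net ΔY = k(ΔG − c·ΔT) = (−€340.635 billion) / 0.235 ≈ −€1,450 billion.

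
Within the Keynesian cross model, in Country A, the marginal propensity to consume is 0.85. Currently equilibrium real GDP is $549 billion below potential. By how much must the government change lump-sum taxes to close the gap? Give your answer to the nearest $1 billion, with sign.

−$97 billion

Spending multiplier = 1/(1 − MPC) = 1/(1 − 0.85) = 1/0.15 ≈ 6.667.
Tax multiplier = −c·k = −0.85/0.15 ≈ −5.667. Need ΔY = +$549 billion, so ΔT = ΔY/(−c·k) = −(+$549 billion) × 0.15 / 0.85 ≈ −$97 billion.
The government should cut lump-sum taxes by $97 billion.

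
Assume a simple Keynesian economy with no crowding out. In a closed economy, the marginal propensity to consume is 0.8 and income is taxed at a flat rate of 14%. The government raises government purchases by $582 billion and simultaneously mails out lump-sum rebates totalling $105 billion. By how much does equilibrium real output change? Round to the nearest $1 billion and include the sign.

Expenditure multiplier = 1/(1 − c(1−t)) = 1/(1 − 0.8×0.86) = 1/0.312 ≈ 3.205.
ΔG contributes k·ΔG = (+$582 billion) / 0.312 ≈ +$1,865.4 billion.
ΔT of −$105 billion changes first-round spending by −c·ΔT = +$84 billion, contributing k·(−c·ΔT) = (+$84 billion) / 0.312 ≈ +$269.2 billion.
Net ΔY = k(ΔG − c·ΔT) = (+$666 billion) / 0.312 ≈ +$2,135 billion.

+$2,135 billion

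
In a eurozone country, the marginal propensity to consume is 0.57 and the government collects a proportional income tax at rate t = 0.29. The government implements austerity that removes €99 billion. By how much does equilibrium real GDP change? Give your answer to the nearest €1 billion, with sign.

Expenditure multiplier = 1/(1 − c(1−t)) = 1/(1 − 0.57×0.71) = 1/0.5953 ≈ 1.68.
ΔY = k × ΔG = (−€99 billion) / 0.5953 ≈ −€166 billion.

−€166 billion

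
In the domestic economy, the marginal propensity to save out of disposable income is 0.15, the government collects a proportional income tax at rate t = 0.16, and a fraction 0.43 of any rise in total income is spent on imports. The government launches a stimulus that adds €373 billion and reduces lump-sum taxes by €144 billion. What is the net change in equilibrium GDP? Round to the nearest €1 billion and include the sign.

MPC = 1 − MPS = 1 − 0.15 = 0.85.
Expenditure multiplier = 1/(1 − c(1−t) + m) = 1/(1 − 0.85×0.84 + 0.43) = 1/0.716 ≈ 1.397.
ΔG contributes k·ΔG = (+€373 billion) / 0.716 ≈ +€520.9 billion.
ΔT of −€144 billion changes first-round spending by −c·ΔT = +€122.4 billion, contributing k·(−c·ΔT) = (+€122.4 billion) / 0.716 ≈ +€170.9 billion.
Net ΔY = k(ΔG − c·ΔT) = (+€495.4 billion) / 0.716 ≈ +€692 billion.

+€692 billion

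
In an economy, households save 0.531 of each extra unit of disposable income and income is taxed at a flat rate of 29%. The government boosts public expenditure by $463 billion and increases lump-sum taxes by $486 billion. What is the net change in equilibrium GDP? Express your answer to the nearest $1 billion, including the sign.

MPC = 1 − MPS = 1 − 0.531 = 0.469.
Expenditure multiplier = 1/(1 − c(1−t)) = 1/(1 − 0.469×0.71) = 1/0.66701 ≈ 1.499.
ΔG contributes k·ΔG = (+$463 billion) / 0.66701 ≈ +$694.1 billion.
ΔT of +$486 billion changes first-round spending by −c·ΔT = −$227.934 billion, contributing k·(−c·ΔT) = (−$227.934 billion) / 0.66701 ≈ −$341.7 billion.
Net ΔY = k(ΔG − c·ΔT) = (+$235.066 billion) / 0.66701 ≈ +$352 billion.

+$352 billion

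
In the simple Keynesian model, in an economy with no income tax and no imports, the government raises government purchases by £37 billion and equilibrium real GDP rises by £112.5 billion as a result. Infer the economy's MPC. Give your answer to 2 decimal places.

Implied spending multiplier k = ΔY/ΔG = 112.5/37 ≈ 3.0405.
Since k = 1/(1 − MPC), MPC = 1 − 1/k = 1 − ΔG/ΔY = 1 − 37/112.5 ≈ 0.67.

0.67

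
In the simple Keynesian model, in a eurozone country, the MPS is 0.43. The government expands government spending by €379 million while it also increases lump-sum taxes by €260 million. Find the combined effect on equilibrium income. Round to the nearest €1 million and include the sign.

+€537 million

MPC = 1 − MPS = 1 − 0.43 = 0.57.
Expenditure multiplier = 1/(1 − MPC) = 1/(1 − 0.57) = 1/0.43 ≈ 2.326.
ΔG contributes k·ΔG = (+€379 million) / 0.43 ≈ +€881.4 million.
ΔT of +€260 million changes first-round spending by −c·ΔT = −€148.2 million, contributing k·(−c·ΔT) = (−€148.2 million) / 0.43 ≈ −€344.7 million.
Net ΔY = k(ΔG − c·ΔT) = (+€230.8 million) / 0.43 ≈ +€537 million.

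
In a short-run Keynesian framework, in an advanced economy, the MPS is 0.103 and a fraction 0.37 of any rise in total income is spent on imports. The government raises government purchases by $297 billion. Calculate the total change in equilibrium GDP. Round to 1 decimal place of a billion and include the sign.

+$627.9 billion

MPC = 1 − MPS = 1 − 0.103 = 0.897.
Expenditure multiplier = 1/(1 − c + m) = 1/(1 − 0.897 + 0.37) = 1/0.473 ≈ 2.114.
ΔY = k × ΔG = (+$297 billion) / 0.473 ≈ +$627.9 billion.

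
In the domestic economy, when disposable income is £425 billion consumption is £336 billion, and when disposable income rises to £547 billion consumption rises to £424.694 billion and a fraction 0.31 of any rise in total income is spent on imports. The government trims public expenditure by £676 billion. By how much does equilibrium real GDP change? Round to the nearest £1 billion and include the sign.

−£1,160 billion

MPC = ΔC/ΔYd = (424.694 − 336)/(547 − 425) = 88.694/122 = 0.727.
Government-spending multiplier = 1/(1 − c + m) = 1/(1 − 0.727 + 0.31) = 1/0.583 ≈ 1.715.
ΔY = k × ΔG = (−£676 billion) / 0.583 ≈ −£1,160 billion.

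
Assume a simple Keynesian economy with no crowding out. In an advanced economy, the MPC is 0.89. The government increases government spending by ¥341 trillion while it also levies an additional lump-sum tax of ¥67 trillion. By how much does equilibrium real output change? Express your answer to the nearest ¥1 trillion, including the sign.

Expenditure multiplier = 1/(1 − MPC) = 1/(1 − 0.89) = 1/0.11 ≈ 9.091.
ΔG contributes k·ΔG = (+¥341 trillion) / 0.11 = +¥3,100 trillion.
ΔT of +¥67 trillion changes first-round spending by −c·ΔT = −¥59.63 trillion, contributing k·(−c·ΔT) = (−¥59.63 trillion) / 0.11 ≈ −¥542.1 trillion.
Net ΔY = k(ΔG − c·ΔT) = (+¥281.37 trillion) / 0.11 ≈ +¥2,558 trillion.

+¥2,558 trillion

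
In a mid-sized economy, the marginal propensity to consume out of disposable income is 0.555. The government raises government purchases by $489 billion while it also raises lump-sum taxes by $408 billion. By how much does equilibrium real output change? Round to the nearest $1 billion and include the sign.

+$590 billion

Expenditure multiplier = 1/(1 − MPC) = 1/(1 − 0.555) = 1/0.445 ≈ 2.247.
ΔG contributes k·ΔG = (+$489 billion) / 0.445 ≈ +$1,098.9 billion.
ΔT of +$408 billion changes first-round spending by −c·ΔT = −$226.44 billion, contributing k·(−c·ΔT) = (−$226.44 billion) / 0.445 ≈ −$508.9 billion.
Net ΔY = k(ΔG − c·ΔT) = (+$262.56 billion) / 0.445 ≈ +$590 billion.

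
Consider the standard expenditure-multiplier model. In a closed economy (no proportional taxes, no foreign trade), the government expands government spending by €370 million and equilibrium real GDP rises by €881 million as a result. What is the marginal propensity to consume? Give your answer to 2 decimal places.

0.58

Implied spending multiplier k = ΔY/ΔG = 881/370 ≈ 2.3811.
Since k = 1/(1 − MPC), MPC = 1 − 1/k = 1 − ΔG/ΔY = 1 − 370/881 ≈ 0.58.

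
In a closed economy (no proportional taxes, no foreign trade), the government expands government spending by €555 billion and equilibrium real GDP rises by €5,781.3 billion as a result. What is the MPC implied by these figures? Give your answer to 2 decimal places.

0.90

Implied spending multiplier k = ΔY/ΔG = 5,781.3/555 ≈ 10.4168.
Since k = 1/(1 − MPC), MPC = 1 − 1/k = 1 − ΔG/ΔY = 1 − 555/5,781.3 ≈ 0.90.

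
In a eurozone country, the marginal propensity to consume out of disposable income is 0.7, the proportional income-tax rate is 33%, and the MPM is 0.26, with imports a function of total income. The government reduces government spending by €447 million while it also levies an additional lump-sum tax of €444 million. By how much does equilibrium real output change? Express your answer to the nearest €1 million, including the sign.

−€958 million

Expenditure multiplier = 1/(1 − c(1−t) + m) = 1/(1 − 0.7×0.67 + 0.26) = 1/0.791 ≈ 1.264.
ΔG contributes k·ΔG = (−€447 million) / 0.791 ≈ −€565.1 million.
ΔT of +€444 million changes first-round spending by −c·ΔT = −€310.8 million, contributing k·(−c·ΔT) = (−€310.8 million) / 0.791 ≈ −€392.9 million.
Net ΔY = k(ΔG − c·ΔT) = (−€757.8 million) / 0.791 ≈ −€958 million.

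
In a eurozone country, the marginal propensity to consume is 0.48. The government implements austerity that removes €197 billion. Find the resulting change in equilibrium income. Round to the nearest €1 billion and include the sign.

−€379 billion

Government-spending multiplier = 1/(1 − MPC) = 1/(1 − 0.48) = 1/0.52 ≈ 1.923.
ΔY = k × ΔG = (−€197 billion) / 0.52 ≈ −€379 billion.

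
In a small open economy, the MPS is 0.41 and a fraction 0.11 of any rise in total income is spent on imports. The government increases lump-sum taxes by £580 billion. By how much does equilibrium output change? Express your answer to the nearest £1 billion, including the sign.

MPC = 1 − MPS = 1 − 0.41 = 0.59.
A lump-sum tax change of +£580 billion shifts disposable income by −£580 billion; first-round consumption changes by −c × ΔT = −0.59 × (+£580 billion) = −£342.2 billion.
Expenditure multiplier = 1/(1 − c + m) = 1/(1 − 0.59 + 0.11) = 1/0.52 ≈ 1.923.
The tax multiplier is −c × k ≈ −1.135, so ΔY = k × (−c·ΔT) = (−£342.2 billion) / 0.52 ≈ −£658 billion.

−£658 billion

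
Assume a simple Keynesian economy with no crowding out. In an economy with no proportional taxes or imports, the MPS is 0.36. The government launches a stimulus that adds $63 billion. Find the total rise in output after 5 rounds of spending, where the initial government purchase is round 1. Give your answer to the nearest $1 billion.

$156 billion

MPC = 1 − MPS = 1 − 0.36 = 0.64.
Round 1 adds ΔG = $63 billion; each later round is MPC = 0.64 times the previous.
After 5 rounds: 63 + 40.32 + 25.8048 + 16.515072 + 10.56964608 = ΔG·(1 − c^5)/(1 − c) = 63 × (1 − 0.1073741824)/0.36 ≈ $156 billion.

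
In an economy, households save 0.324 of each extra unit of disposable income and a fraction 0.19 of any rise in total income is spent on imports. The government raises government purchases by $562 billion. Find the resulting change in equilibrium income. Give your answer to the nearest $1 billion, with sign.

+$1,093 billion

MPC = 1 − MPS = 1 − 0.324 = 0.676.
Government-spending multiplier = 1/(1 − c + m) = 1/(1 − 0.676 + 0.19) = 1/0.514 ≈ 1.946.
ΔY = k × ΔG = (+$562 billion) / 0.514 ≈ +$1,093 billion.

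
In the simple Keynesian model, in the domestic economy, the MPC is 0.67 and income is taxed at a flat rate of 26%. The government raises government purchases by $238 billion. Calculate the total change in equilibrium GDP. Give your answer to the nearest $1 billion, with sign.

Expenditure multiplier = 1/(1 − c(1−t)) = 1/(1 − 0.67×0.74) = 1/0.5042 ≈ 1.983.
ΔY = k × ΔG = (+$238 billion) / 0.5042 ≈ +$472 billion.

+$472 billion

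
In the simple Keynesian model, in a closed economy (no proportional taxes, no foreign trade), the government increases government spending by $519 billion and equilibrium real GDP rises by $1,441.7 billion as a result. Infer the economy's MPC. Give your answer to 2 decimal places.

0.64

Implied spending multiplier k = ΔY/ΔG = 1,441.7/519 ≈ 2.7778.
Since k = 1/(1 − MPC), MPC = 1 − 1/k = 1 − ΔG/ΔY = 1 − 519/1,441.7 ≈ 0.64.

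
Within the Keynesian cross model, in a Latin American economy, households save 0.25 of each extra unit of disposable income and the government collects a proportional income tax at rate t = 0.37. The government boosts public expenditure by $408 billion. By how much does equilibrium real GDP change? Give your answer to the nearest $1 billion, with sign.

MPC = 1 − MPS = 1 − 0.25 = 0.75.
Expenditure multiplier = 1/(1 − c(1−t)) = 1/(1 − 0.75×0.63) = 1/0.5275 ≈ 1.896.
ΔY = k × ΔG = (+$408 billion) / 0.5275 ≈ +$773 billion.

+$773 billion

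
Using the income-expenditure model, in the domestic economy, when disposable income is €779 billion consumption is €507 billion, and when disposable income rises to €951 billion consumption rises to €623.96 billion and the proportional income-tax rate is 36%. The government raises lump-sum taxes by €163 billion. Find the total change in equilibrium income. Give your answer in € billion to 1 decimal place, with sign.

MPC = ΔC/ΔYd = (623.96 − 507)/(951 − 779) = 116.96/172 = 0.68.
A lump-sum tax change of +€163 billion shifts disposable income by −€163 billion; first-round consumption changes by −c × ΔT = −0.68 × (+€163 billion) = −€110.84 billion.
Expenditure multiplier = 1/(1 − c(1−t)) = 1/(1 − 0.68×0.64) = 1/0.5648 ≈ 1.771.
The tax multiplier is −c × k ≈ −1.204, so ΔY = k × (−c·ΔT) = (−€110.84 billion) / 0.5648 ≈ −€196.2 billion.

−€196.2 billion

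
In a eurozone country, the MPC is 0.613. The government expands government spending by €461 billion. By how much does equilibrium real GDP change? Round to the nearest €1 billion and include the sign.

+€1,191 billion

Government-spending multiplier = 1/(1 − MPC) = 1/(1 − 0.613) = 1/0.387 ≈ 2.584.
ΔY = k × ΔG = (+€461 billion) / 0.387 ≈ +€1,191 billion.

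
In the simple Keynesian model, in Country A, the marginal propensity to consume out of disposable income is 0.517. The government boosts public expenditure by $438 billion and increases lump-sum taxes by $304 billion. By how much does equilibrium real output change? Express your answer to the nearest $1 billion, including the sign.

+$581 billion

Expenditure multiplier = 1/(1 − MPC) = 1/(1 − 0.517) = 1/0.483 ≈ 2.07.
ΔG contributes k·ΔG = (+$438 billion) / 0.483 ≈ +$906.8 billion.
ΔT of +$304 billion changes first-round spending by −c·ΔT = −$157.168 billion, contributing k·(−c·ΔT) = (−$157.168 billion) / 0.483 ≈ −$325.4 billion.
Net ΔY = k(ΔG − c·ΔT) = (+$280.832 billion) / 0.483 ≈ +$581 billion.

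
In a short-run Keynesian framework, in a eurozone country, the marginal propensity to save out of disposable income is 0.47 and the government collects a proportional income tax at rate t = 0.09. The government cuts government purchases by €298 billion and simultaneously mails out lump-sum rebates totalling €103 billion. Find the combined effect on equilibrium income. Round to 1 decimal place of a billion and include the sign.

MPC = 1 − MPS = 1 − 0.47 = 0.53.
Expenditure multiplier = 1/(1 − c(1−t)) = 1/(1 − 0.53×0.91) = 1/0.5177 ≈ 1.932.
ΔG contributes k·ΔG = (−€298 billion) / 0.5177 ≈ −€575.6 billion.
ΔT of −€103 billion changes first-round spending by −c·ΔT = +€54.59 billion, contributing k·(−c·ΔT) = (+€54.59 billion) / 0.5177 ≈ +€105.4 billion.
Net ΔY = k(ΔG − c·ΔT) = (−€243.41 billion) / 0.5177 ≈ −€470.2 billion.

−€470.2 billion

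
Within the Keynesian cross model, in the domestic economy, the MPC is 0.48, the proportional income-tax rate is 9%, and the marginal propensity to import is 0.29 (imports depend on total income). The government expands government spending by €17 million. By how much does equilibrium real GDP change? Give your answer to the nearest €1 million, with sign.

Government-spending multiplier = 1/(1 − c(1−t) + m) = 1/(1 − 0.48×0.91 + 0.29) = 1/0.8532 ≈ 1.172.
ΔY = k × ΔG = (+€17 million) / 0.8532 ≈ +€20 million.

+€20 million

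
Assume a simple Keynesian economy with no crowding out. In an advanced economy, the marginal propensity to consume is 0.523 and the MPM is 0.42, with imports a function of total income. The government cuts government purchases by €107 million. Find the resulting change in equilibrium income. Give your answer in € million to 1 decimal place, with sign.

Expenditure multiplier = 1/(1 − c + m) = 1/(1 − 0.523 + 0.42) = 1/0.897 ≈ 1.115.
ΔY = k × ΔG = (−€107 million) / 0.897 ≈ −€119.3 million.

−€119.3 million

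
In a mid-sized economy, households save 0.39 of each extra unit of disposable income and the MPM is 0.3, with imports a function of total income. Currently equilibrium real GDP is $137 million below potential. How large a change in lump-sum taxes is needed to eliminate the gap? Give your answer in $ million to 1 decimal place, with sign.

−$155.0 million

MPC = 1 − MPS = 1 − 0.39 = 0.61.
Spending multiplier = 1/(1 − c + m) = 1/(1 − 0.61 + 0.3) = 1/0.69 ≈ 1.449.
Tax multiplier = −c·k = −0.61/0.69 ≈ −0.884. Need ΔY = +$137 million, so ΔT = ΔY/(−c·k) = −(+$137 million) × 0.69 / 0.61 ≈ −$155 million.
The government should cut lump-sum taxes by $155 million.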